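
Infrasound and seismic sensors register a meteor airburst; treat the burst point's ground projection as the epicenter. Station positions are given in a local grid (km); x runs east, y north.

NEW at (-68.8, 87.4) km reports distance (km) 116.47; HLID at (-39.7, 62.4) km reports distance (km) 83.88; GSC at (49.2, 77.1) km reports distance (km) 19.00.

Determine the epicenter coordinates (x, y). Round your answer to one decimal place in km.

44.1 km east, 58.8 km north

Circle about each station: (x + 68.8)² + (y − 87.4)² = 116.47²; (x + 39.7)² + (y − 62.4)² = 83.88²; (x − 49.2)² + (y − 77.1)² = 19.00².
Subtracting the NEW equation from the HLID and GSC equations removes the quadratic terms:
58.2 x − 50.0 y = -372.94
236.0 x − 20.6 y = 9197.11
Solving the 2×2 system: x ≈ 44.1, y ≈ 58.8 km.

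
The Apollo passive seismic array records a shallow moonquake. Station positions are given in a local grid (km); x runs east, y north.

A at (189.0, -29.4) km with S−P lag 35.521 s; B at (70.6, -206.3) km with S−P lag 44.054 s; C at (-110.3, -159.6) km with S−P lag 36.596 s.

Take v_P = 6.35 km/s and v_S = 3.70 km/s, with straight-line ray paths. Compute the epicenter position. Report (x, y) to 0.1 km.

Distance from S−P lag: d = Δt · v_P v_S / (v_P − v_S) = Δt · (6.35·3.70)/(6.35−3.70) ≈ 8.8660·Δt.
So d_A = 314.93, d_B = 390.58, d_C = 324.46 km.
Circle about each station: (x − 189.0)² + (y + 29.4)² = 314.93²; (x − 70.6)² + (y + 206.3)² = 390.58²; (x + 110.3)² + (y + 159.6)² = 324.46².
Subtracting pairs of circle equations eliminates x²+y² and gives linear equations (the radical axes):
-236.8 x − 353.8 y = -42413.14
-598.6 x − 260.4 y = -5040.50
Solving the 2×2 system: x ≈ -61.7, y ≈ 161.2 km.

(-61.7, 161.2)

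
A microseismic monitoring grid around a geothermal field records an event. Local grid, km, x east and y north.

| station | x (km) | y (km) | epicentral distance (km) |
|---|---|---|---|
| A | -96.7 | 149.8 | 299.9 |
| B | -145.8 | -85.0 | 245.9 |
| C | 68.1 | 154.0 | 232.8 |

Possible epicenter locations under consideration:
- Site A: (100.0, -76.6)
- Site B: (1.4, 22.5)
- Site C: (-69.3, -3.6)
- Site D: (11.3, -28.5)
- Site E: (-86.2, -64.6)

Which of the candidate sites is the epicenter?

Site A

For each candidate, compare |candidate − station| to the reported distance:
Site A: residuals A 0.0, B 0.0, C 0.0 → max 0.0 km
Site B: residuals A 139.2, B 63.6, C 85.4 → max 139.2 km
Site C: residuals A 144.1, B 134.2, C 23.7 → max 144.1 km
Site D: residuals A 91.4, B 78.9, C 41.7 → max 91.4 km
Site E: residuals A 85.2, B 182.9, C 34.8 → max 182.9 km
Only Site A has all residuals ≈ 0.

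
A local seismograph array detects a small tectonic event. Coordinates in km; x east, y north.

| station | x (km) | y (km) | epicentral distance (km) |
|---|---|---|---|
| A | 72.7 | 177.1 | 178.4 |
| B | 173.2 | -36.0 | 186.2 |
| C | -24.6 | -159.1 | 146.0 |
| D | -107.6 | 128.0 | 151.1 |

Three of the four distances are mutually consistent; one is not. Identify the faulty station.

C

Solve using three stations at a time. Using A, B, D (subtract circle equations pairwise → linear system) gives (x, y) ≈ (-5.4, 16.7).
Distances from that point to each station vs reported:
  A: calculated 178.4 vs reported 178.4 → residual 0.0 km
  B: calculated 186.2 vs reported 186.2 → residual 0.0 km
  C: calculated 176.8 vs reported 146.0 → residual 30.8 km
  D: calculated 151.1 vs reported 151.1 → residual 0.0 km
A, B, D are mutually consistent (residuals ≈ 0); C is off by 30.8 km.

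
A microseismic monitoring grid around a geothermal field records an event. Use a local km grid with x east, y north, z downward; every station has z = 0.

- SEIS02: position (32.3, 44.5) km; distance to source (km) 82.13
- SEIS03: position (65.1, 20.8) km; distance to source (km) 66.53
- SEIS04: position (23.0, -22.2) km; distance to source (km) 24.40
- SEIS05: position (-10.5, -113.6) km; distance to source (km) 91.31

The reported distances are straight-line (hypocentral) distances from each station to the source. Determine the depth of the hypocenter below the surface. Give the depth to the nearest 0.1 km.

depth ≈ 16.6 km

Each station gives a sphere (x−x_i)² + (y−y_i)² + z² = d_i² (stations at z=0).
Subtracting the SEIS02 sphere from SEIS03 and SEIS04: z² cancels, leaving linear equations in x and y:
65.6 x − 47.4 y = 3966.21
-18.6 x − 133.4 y = 4148.28
Solving: x ≈ 34.514, y ≈ -35.909 km (keep extra digits for the depth step; rounded: 34.5, -35.9).
Then from the SEIS02 sphere: z² = 82.13² − (x − 32.3)² − (y − 44.5)² with x = 34.514, y = -35.909, so z ≈ 16.578 ≈ 16.6 km.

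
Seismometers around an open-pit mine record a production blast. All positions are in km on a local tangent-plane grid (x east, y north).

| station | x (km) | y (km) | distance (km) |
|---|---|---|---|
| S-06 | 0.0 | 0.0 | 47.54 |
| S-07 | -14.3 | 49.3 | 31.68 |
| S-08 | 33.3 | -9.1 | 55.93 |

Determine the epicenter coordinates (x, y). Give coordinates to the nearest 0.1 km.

Circle about each station: x² + y² = 47.54²; (x + 14.3)² + (y − 49.3)² = 31.68²; (x − 33.3)² + (y + 9.1)² = 55.93².
Subtracting pairs of circle equations eliminates x²+y² and gives linear equations (the radical axes):
-28.6 x + 98.6 y = 3891.41
66.6 x − 18.2 y = 323.59
Solving the 2×2 system: x ≈ 17.0, y ≈ 44.4 km.

17.0 km east, 44.4 km north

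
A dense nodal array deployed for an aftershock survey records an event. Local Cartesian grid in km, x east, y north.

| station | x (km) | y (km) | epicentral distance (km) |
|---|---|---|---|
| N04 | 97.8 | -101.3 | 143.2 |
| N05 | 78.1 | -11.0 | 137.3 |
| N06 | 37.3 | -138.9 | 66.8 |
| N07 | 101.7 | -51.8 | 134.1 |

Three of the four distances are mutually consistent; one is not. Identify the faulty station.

N04

Solve using three stations at a time. Using N05, N06, N07 (subtract circle equations pairwise → linear system) gives (x, y) ≈ (-20.9, -106.1).
Distances from that point to each station vs reported:
  N04: calculated 118.8 vs reported 143.2 → residual 24.4 km
  N05: calculated 137.3 vs reported 137.3 → residual 0.0 km
  N06: calculated 66.8 vs reported 66.8 → residual 0.0 km
  N07: calculated 134.1 vs reported 134.1 → residual 0.0 km
N05, N06, N07 are mutually consistent (residuals ≈ 0); N04 is off by 24.4 km.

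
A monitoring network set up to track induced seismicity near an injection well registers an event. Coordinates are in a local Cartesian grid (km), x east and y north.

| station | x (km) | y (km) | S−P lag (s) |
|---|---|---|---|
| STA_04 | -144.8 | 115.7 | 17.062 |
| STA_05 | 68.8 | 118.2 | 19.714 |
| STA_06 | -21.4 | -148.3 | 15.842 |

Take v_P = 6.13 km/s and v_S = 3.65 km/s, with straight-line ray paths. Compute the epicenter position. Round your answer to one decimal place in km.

Distance from S−P lag: d = Δt · v_P v_S / (v_P − v_S) = Δt · (6.13·3.65)/(6.13−3.65) ≈ 9.0220·Δt.
So d_STA_04 = 153.93, d_STA_05 = 177.86, d_STA_06 = 142.93 km.
Circle about each station: (x + 144.8)² + (y − 115.7)² = 153.93²; (x − 68.8)² + (y − 118.2)² = 177.86²; (x + 21.4)² + (y + 148.3)² = 142.93².
Subtracting the STA_04 equation from the STA_05 and STA_06 equations removes the quadratic terms:
427.2 x + 5.0 y = -23588.58
246.8 x − 528.0 y = -8637.22
Solving the 2×2 system: x ≈ -55.1, y ≈ -9.4 km.

(-55.1, -9.4)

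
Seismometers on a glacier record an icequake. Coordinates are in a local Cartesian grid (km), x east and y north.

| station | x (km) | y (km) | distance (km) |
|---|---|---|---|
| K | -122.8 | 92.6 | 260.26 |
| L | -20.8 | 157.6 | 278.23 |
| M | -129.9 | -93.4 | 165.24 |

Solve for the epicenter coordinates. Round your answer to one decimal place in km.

x ≈ 33.9 km, y ≈ -115.2 km

Circle about each station: (x + 122.8)² + (y − 92.6)² = 260.26²; (x + 20.8)² + (y − 157.6)² = 278.23²; (x + 129.9)² + (y + 93.4)² = 165.24².
Subtracting the K equation from the L and M equations removes the quadratic terms:
204.0 x + 130.0 y = -8060.87
-14.2 x − 372.0 y = 42373.98
Solving the 2×2 system: x ≈ 33.9, y ≈ -115.2 km.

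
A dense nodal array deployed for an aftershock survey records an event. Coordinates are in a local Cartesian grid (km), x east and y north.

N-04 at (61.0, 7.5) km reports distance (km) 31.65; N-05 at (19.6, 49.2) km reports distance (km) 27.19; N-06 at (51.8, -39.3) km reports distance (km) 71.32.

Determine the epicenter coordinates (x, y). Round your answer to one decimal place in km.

39.8 km east, 31.0 km north

Circle about each station: (x − 61.0)² + (y − 7.5)² = 31.65²; (x − 19.6)² + (y − 49.2)² = 27.19²; (x − 51.8)² + (y + 39.3)² = 71.32².
Subtracting the N-04 equation from the N-05 and N-06 equations removes the quadratic terms:
-82.8 x + 83.4 y = -710.02
-18.4 x − 93.6 y = -3634.34
Solving the 2×2 system: x ≈ 39.8, y ≈ 31.0 km.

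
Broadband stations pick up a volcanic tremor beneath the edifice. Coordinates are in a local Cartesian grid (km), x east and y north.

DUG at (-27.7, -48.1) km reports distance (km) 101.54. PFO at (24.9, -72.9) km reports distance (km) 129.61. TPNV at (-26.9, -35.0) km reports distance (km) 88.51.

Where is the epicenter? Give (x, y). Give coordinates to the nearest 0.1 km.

(-10.1, 51.9)

Circle about each station: (x + 27.7)² + (y + 48.1)² = 101.54²; (x − 24.9)² + (y + 72.9)² = 129.61²; (x + 26.9)² + (y + 35.0)² = 88.51².
Subtracting pairs of circle equations eliminates x²+y² and gives linear equations (the radical axes):
105.2 x − 49.6 y = -3634.86
1.6 x + 26.2 y = 1344.06
Solving the 2×2 system: x ≈ -10.1, y ≈ 51.9 km.
Check against DUG (with the unrounded x, y): √((x + 27.7)²+(y + 48.1)²) = 101.56 ≈ 101.54 km. ✓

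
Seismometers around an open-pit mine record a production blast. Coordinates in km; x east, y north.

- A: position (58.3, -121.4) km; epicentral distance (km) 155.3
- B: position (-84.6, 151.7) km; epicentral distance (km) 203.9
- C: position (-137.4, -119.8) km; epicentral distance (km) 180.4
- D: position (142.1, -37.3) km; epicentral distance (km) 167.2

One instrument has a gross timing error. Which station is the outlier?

Solve using three stations at a time. Using A, C, D (subtract circle equations pairwise → linear system) gives (x, y) ≈ (-16.9, 14.5).
Distances from that point to each station vs reported:
  A: calculated 155.4 vs reported 155.3 → residual 0.1 km
  B: calculated 153.0 vs reported 203.9 → residual 50.9 km
  C: calculated 180.4 vs reported 180.4 → residual 0.0 km
  D: calculated 167.3 vs reported 167.2 → residual 0.1 km
A, C, D are mutually consistent (residuals ≈ 0); B is off by 50.9 km.

B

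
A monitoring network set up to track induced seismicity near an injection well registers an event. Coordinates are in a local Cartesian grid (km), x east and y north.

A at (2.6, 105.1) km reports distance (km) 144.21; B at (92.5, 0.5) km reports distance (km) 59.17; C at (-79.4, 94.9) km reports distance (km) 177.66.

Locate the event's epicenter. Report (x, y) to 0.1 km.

(43.8, -33.1)

Circle about each station: (x − 2.6)² + (y − 105.1)² = 144.21²; (x − 92.5)² + (y − 0.5)² = 59.17²; (x + 79.4)² + (y − 94.9)² = 177.66².
Subtracting the A equation from the B and C equations removes the quadratic terms:
179.8 x − 209.2 y = 14799.17
-164.0 x − 20.4 y = -6508.95
Solving the 2×2 system: x ≈ 43.8, y ≈ -33.1 km.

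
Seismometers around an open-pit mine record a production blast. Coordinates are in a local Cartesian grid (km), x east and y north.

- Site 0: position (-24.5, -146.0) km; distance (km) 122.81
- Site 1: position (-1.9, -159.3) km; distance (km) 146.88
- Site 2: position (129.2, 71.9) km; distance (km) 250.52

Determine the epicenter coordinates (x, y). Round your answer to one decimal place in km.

Circle about each station: (x + 24.5)² + (y + 146.0)² = 122.81²; (x + 1.9)² + (y + 159.3)² = 146.88²; (x − 129.2)² + (y − 71.9)² = 250.52².
Subtracting the Site 0 equation from the Site 1 and Site 2 equations removes the quadratic terms:
45.2 x − 26.6 y = -3027.59
307.4 x + 435.8 y = -47731.97
Solving the 2×2 system: x ≈ -92.9, y ≈ -44.0 km.

x ≈ -92.9 km, y ≈ -44.0 km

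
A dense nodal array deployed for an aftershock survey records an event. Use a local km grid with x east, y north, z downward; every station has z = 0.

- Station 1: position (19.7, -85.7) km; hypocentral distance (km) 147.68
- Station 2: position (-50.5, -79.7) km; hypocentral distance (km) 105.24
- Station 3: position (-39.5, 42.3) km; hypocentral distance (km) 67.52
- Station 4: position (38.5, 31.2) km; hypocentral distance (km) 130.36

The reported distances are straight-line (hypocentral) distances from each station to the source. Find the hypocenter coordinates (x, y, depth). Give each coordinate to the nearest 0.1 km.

(-83.8, 11.5, 40.6)

Each station gives a sphere (x−x_i)² + (y−y_i)² + z² = d_i² (stations at z=0).
Subtracting the Station 1 sphere from Station 2 and Station 3: z² cancels, leaving linear equations in x and y:
-140.4 x + 12.0 y = 11903.68
-118.4 x + 256.0 y = 12867.39
Solving: x ≈ -83.801, y ≈ 11.505 km (keep extra digits for the depth step; rounded: -83.8, 11.5).
Then from the Station 1 sphere: z² = 147.68² − (x − 19.7)² − (y + 85.7)² with x = -83.801, y = 11.505, so z ≈ 40.597 ≈ 40.6 km.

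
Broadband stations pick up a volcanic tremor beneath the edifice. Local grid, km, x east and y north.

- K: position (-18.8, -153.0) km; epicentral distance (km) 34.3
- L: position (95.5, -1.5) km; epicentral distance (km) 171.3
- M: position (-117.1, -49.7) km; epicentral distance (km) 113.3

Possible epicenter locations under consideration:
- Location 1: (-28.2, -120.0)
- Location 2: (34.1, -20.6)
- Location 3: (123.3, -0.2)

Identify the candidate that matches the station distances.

For each candidate, compare |candidate − station| to the reported distance:
Location 1: residuals K 0.0, L 0.0, M 0.0 → max 0.0 km
Location 2: residuals K 108.3, L 107.0, M 40.7 → max 108.3 km
Location 3: residuals K 174.4, L 143.5, M 132.1 → max 174.4 km
Only Location 1 has all residuals ≈ 0.

Location 1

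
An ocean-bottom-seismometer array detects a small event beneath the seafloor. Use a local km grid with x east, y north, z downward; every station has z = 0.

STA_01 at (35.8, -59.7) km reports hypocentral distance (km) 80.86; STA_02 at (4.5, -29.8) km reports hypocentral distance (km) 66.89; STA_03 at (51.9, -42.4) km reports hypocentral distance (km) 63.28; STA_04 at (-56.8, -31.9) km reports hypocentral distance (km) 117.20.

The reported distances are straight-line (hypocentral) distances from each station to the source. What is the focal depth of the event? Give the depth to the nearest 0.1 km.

Each station gives a sphere (x−x_i)² + (y−y_i)² + z² = d_i² (stations at z=0).
Subtracting the STA_01 sphere from STA_02 and STA_03: z² cancels, leaving linear equations in x and y:
-62.6 x + 59.8 y = -1873.37
32.2 x + 34.6 y = 2179.62
Solving: x ≈ 47.699, y ≈ 18.605 km (keep extra digits for the depth step; rounded: 47.7, 18.6).
Then from the STA_01 sphere: z² = 80.86² − (x − 35.8)² − (y + 59.7)² with x = 47.699, y = 18.605, so z ≈ 16.281 ≈ 16.3 km.

z ≈ 16.3 km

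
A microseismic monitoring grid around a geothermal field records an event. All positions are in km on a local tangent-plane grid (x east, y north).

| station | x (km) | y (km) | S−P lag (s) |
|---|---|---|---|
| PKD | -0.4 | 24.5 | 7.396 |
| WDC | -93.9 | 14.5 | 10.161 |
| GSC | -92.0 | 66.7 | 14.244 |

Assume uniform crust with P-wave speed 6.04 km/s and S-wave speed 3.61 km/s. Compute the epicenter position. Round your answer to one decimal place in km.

x ≈ -20.0 km, y ≈ -38.9 km

Distance from S−P lag: d = Δt · v_P v_S / (v_P − v_S) = Δt · (6.04·3.61)/(6.04−3.61) ≈ 8.9730·Δt.
So d_PKD = 66.36, d_WDC = 91.17, d_GSC = 127.81 km.
Circle about each station: (x + 0.4)² + (y − 24.5)² = 66.36²; (x + 93.9)² + (y − 14.5)² = 91.17²; (x + 92.0)² + (y − 66.7)² = 127.81².
Subtracting the PKD equation from the WDC and GSC equations removes the quadratic terms:
-187.0 x − 20.0 y = 4518.73
-183.2 x + 84.4 y = 380.73
Solving the 2×2 system: x ≈ -20.0, y ≈ -38.9 km.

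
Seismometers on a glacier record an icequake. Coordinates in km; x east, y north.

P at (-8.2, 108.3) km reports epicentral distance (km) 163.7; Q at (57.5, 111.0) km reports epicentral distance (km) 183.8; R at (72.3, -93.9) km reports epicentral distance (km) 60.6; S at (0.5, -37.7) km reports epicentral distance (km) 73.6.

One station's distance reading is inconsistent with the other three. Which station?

Q

Solve using three stations at a time. Using P, R, S (subtract circle equations pairwise → linear system) gives (x, y) ≈ (74.0, -33.3).
Distances from that point to each station vs reported:
  P: calculated 163.7 vs reported 163.7 → residual 0.0 km
  Q: calculated 145.2 vs reported 183.8 → residual 38.6 km
  R: calculated 60.6 vs reported 60.6 → residual 0.0 km
  S: calculated 73.6 vs reported 73.6 → residual 0.0 km
P, R, S are mutually consistent (residuals ≈ 0); Q is off by 38.6 km.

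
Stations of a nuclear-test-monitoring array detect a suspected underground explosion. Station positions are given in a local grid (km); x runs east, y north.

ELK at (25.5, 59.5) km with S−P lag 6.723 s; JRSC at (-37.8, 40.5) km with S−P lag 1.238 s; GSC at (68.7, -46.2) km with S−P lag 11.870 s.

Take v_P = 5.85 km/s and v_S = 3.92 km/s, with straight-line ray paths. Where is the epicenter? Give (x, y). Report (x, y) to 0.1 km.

Distance from S−P lag: d = Δt · v_P v_S / (v_P − v_S) = Δt · (5.85·3.92)/(5.85−3.92) ≈ 11.8819·Δt.
So d_ELK = 79.88, d_JRSC = 14.71, d_GSC = 141.04 km.
Circle about each station: (x − 25.5)² + (y − 59.5)² = 79.88²; (x + 37.8)² + (y − 40.5)² = 14.71²; (x − 68.7)² + (y + 46.2)² = 141.04².
Subtracting the ELK equation from the JRSC and GSC equations removes the quadratic terms:
-126.6 x − 38.0 y = 5043.02
86.4 x − 211.4 y = -10847.84
Solving the 2×2 system: x ≈ -49.2, y ≈ 31.2 km.

-49.2 km east, 31.2 km north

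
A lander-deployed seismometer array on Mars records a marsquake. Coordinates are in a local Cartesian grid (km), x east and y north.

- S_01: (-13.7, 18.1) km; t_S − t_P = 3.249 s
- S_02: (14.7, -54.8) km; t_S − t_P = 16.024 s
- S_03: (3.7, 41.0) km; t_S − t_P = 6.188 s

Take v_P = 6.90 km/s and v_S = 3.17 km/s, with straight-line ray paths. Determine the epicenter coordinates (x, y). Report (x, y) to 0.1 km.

Distance from S−P lag: d = Δt · v_P v_S / (v_P − v_S) = Δt · (6.90·3.17)/(6.90−3.17) ≈ 5.8641·Δt.
So d_S_01 = 19.05, d_S_02 = 93.97, d_S_03 = 36.29 km.
Circle about each station: (x + 13.7)² + (y − 18.1)² = 19.05²; (x − 14.7)² + (y + 54.8)² = 93.97²; (x − 3.7)² + (y − 41.0)² = 36.29².
Subtracting pairs of circle equations eliminates x²+y² and gives linear equations (the radical axes):
56.8 x − 145.8 y = -5763.63
34.8 x + 45.8 y = 225.33
Solving the 2×2 system: x ≈ -30.1, y ≈ 27.8 km.
Check against S_01 (with the unrounded x, y): √((x + 13.7)²+(y − 18.1)²) = 19.06 ≈ 19.05 km. ✓

(-30.1, 27.8)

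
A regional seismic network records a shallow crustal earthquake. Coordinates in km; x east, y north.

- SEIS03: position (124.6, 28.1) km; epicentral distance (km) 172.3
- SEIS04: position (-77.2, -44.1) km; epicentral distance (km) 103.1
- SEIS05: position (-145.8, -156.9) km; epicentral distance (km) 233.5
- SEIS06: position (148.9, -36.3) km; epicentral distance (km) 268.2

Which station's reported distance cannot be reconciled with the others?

Solve using three stations at a time. Using SEIS03, SEIS04, SEIS05 (subtract circle equations pairwise → linear system) gives (x, y) ≈ (-45.7, 54.1).
Distances from that point to each station vs reported:
  SEIS03: calculated 172.3 vs reported 172.3 → residual 0.0 km
  SEIS04: calculated 103.1 vs reported 103.1 → residual 0.0 km
  SEIS05: calculated 233.5 vs reported 233.5 → residual 0.0 km
  SEIS06: calculated 214.6 vs reported 268.2 → residual 53.6 km
SEIS03, SEIS04, SEIS05 are mutually consistent (residuals ≈ 0); SEIS06 is off by 53.6 km.

SEIS06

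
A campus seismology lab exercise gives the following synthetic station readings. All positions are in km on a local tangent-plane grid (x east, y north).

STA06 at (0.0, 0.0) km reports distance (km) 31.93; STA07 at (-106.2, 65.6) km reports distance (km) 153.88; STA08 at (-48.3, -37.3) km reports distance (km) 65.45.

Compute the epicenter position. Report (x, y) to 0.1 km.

16.4 km east, -27.4 km north

Circle about each station: x² + y² = 31.93²; (x + 106.2)² + (y − 65.6)² = 153.88²; (x + 48.3)² + (y + 37.3)² = 65.45².
Subtracting pairs of circle equations eliminates x²+y² and gives linear equations (the radical axes):
-212.4 x + 131.2 y = -7077.73
-96.6 x − 74.6 y = 460.00
Solving the 2×2 system: x ≈ 16.4, y ≈ -27.4 km.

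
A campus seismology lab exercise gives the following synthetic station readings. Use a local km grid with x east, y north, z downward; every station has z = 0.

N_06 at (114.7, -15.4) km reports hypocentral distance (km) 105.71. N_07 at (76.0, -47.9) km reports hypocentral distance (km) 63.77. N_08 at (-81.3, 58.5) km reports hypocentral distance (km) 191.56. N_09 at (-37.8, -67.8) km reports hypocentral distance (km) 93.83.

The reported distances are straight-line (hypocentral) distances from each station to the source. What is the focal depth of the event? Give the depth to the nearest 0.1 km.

depth ≈ 45.0 km

Each station gives a sphere (x−x_i)² + (y−y_i)² + z² = d_i² (stations at z=0).
Subtracting the N_06 sphere from N_07 and N_08: z² cancels, leaving linear equations in x and y:
-77.4 x − 65.0 y = 1785.15
-392.0 x + 147.8 y = -28881.94
Solving: x ≈ 43.702, y ≈ -79.503 km (keep extra digits for the depth step; rounded: 43.7, -79.5).
Then from the N_06 sphere: z² = 105.71² − (x − 114.7)² − (y + 15.4)² with x = 43.702, y = -79.503, so z ≈ 44.997 ≈ 45.0 km.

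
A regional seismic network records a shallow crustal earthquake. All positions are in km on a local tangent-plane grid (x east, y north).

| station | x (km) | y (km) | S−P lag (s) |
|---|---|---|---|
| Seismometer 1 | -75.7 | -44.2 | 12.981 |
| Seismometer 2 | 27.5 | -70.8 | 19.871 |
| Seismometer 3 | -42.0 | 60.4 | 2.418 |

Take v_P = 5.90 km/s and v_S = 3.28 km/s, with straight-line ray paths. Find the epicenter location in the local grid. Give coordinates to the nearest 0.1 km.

x ≈ -56.3 km, y ≈ 49.7 km

Distance from S−P lag: d = Δt · v_P v_S / (v_P − v_S) = Δt · (5.90·3.28)/(5.90−3.28) ≈ 7.3863·Δt.
So d_Seismometer 1 = 95.88, d_Seismometer 2 = 146.77, d_Seismometer 3 = 17.86 km.
Circle about each station: (x + 75.7)² + (y + 44.2)² = 95.88²; (x − 27.5)² + (y + 70.8)² = 146.77²; (x + 42.0)² + (y − 60.4)² = 17.86².
Subtracting the Seismometer 1 equation from the Seismometer 2 and Seismometer 3 equations removes the quadratic terms:
206.4 x − 53.2 y = -14263.70
67.4 x + 209.2 y = 6602.02
Solving the 2×2 system: x ≈ -56.3, y ≈ 49.7 km.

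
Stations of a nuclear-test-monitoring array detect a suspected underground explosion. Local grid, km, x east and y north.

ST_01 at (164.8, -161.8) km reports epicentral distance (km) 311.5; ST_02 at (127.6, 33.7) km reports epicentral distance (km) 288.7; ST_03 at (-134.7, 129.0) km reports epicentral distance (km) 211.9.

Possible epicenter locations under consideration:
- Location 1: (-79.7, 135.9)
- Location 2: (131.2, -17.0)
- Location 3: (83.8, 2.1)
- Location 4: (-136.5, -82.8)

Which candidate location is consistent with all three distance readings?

For each candidate, compare |candidate − station| to the reported distance:
Location 1: residuals ST_01 73.7, ST_02 57.6, ST_03 156.5 → max 156.5 km
Location 2: residuals ST_01 162.9, ST_02 237.9, ST_03 91.4 → max 237.9 km
Location 3: residuals ST_01 128.7, ST_02 234.7, ST_03 40.8 → max 234.7 km
Location 4: residuals ST_01 0.0, ST_02 0.0, ST_03 0.1 → max 0.1 km
Only Location 4 has all residuals ≈ 0.

Location 4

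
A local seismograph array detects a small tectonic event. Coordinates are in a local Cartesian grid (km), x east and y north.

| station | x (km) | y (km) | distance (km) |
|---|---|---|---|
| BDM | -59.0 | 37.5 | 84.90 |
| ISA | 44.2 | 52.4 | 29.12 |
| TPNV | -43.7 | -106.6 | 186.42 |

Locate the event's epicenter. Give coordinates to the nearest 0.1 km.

Circle about each station: (x + 59.0)² + (y − 37.5)² = 84.90²; (x − 44.2)² + (y − 52.4)² = 29.12²; (x + 43.7)² + (y + 106.6)² = 186.42².
Subtracting the BDM equation from the ISA and TPNV equations removes the quadratic terms:
206.4 x + 29.8 y = 6172.19
30.6 x − 288.2 y = -19158.41
Solving the 2×2 system: x ≈ 20.0, y ≈ 68.6 km.

x ≈ 20.0 km, y ≈ 68.6 km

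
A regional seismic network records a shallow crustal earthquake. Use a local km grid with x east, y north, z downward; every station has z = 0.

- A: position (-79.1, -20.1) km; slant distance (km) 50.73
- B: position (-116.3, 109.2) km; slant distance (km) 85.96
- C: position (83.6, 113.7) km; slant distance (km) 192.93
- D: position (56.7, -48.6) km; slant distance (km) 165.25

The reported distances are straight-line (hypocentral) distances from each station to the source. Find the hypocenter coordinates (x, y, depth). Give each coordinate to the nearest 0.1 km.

Each station gives a sphere (x−x_i)² + (y−y_i)² + z² = d_i² (stations at z=0).
Subtracting the A sphere from B and C: z² cancels, leaving linear equations in x and y:
-74.4 x + 258.6 y = 13973.92
325.4 x + 267.6 y = -21392.62
Solving: x ≈ -89.100, y ≈ 28.402 km (keep extra digits for the depth step; rounded: -89.1, 28.4).
Then from the A sphere: z² = 50.73² − (x + 79.1)² − (y + 20.1)² with x = -89.100, y = 28.402, so z ≈ 11.004 ≈ 11.0 km.
Check against D (with the unrounded solution): distance 165.25 ≈ 165.25 km. ✓

(-89.1, 28.4, 11.0)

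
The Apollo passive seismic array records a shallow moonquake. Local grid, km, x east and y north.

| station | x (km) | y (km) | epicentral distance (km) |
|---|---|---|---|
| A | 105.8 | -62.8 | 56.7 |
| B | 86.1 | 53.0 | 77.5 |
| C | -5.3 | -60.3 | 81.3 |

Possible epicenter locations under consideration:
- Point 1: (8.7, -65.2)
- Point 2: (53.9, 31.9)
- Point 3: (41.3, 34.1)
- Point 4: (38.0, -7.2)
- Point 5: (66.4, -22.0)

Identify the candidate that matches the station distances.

Point 5

For each candidate, compare |candidate − station| to the reported distance:
Point 1: residuals A 40.4, B 63.8, C 66.5 → max 66.5 km
Point 2: residuals A 51.3, B 39.0, C 28.3 → max 51.3 km
Point 3: residuals A 59.7, B 28.9, C 24.0 → max 59.7 km
Point 4: residuals A 31.0, B 0.4, C 12.8 → max 31.0 km
Point 5: residuals A 0.0, B 0.0, C 0.0 → max 0.0 km
Only Point 5 has all residuals ≈ 0.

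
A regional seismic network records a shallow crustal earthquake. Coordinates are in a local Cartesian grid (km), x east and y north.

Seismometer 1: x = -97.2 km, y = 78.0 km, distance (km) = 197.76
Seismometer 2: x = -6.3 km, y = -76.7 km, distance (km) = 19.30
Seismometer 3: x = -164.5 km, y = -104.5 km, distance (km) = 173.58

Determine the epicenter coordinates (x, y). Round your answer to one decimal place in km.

Circle about each station: (x + 97.2)² + (y − 78.0)² = 197.76²; (x + 6.3)² + (y + 76.7)² = 19.30²; (x + 164.5)² + (y + 104.5)² = 173.58².
Subtracting pairs of circle equations eliminates x²+y² and gives linear equations (the radical axes):
181.8 x − 309.4 y = 29127.27
-134.6 x − 365.0 y = 31427.66
Solving the 2×2 system: x ≈ 8.4, y ≈ -89.2 km.

(8.4, -89.2)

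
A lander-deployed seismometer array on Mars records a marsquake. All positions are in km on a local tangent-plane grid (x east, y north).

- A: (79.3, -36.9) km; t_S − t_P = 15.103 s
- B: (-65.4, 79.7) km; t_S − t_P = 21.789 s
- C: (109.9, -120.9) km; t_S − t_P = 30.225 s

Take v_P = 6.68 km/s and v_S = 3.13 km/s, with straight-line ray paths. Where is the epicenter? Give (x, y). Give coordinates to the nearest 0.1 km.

Distance from S−P lag: d = Δt · v_P v_S / (v_P − v_S) = Δt · (6.68·3.13)/(6.68−3.13) ≈ 5.8897·Δt.
So d_A = 88.95, d_B = 128.33, d_C = 178.02 km.
Circle about each station: (x − 79.3)² + (y + 36.9)² = 88.95²; (x + 65.4)² + (y − 79.7)² = 128.33²; (x − 109.9)² + (y + 120.9)² = 178.02².
Subtracting the A equation from the B and C equations removes the quadratic terms:
-289.4 x + 233.2 y = -5577.34
61.2 x − 168.0 y = -4734.30
Solving the 2×2 system: x ≈ 59.4, y ≈ 49.8 km.

(59.4, 49.8)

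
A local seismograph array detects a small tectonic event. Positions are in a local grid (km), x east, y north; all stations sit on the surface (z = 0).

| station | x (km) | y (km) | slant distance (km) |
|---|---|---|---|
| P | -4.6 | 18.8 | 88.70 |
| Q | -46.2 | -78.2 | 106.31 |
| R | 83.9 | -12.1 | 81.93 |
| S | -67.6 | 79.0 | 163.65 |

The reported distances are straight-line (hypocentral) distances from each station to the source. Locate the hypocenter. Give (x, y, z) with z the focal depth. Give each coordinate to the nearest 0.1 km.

x ≈ 32.2 km, y ≈ -36.7 km, depth ≈ 58.6 km

Each station gives a sphere (x−x_i)² + (y−y_i)² + z² = d_i² (stations at z=0).
Subtracting the P sphere from Q and R: z² cancels, leaving linear equations in x and y:
-83.2 x − 194.0 y = 4440.95
177.0 x − 61.8 y = 7966.19
Solving: x ≈ 32.193, y ≈ -36.698 km (keep extra digits for the depth step; rounded: 32.2, -36.7).
Then from the P sphere: z² = 88.70² − (x + 4.6)² − (y − 18.8)² with x = 32.193, y = -36.698, so z ≈ 58.600 ≈ 58.6 km.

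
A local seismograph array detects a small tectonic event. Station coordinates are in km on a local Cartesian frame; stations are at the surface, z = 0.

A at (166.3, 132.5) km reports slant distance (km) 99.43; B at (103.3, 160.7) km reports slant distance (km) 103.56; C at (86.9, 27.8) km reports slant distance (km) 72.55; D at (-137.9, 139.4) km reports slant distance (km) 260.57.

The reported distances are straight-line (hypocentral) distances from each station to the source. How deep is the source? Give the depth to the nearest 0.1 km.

53.4 km

Each station gives a sphere (x−x_i)² + (y−y_i)² + z² = d_i² (stations at z=0).
Subtracting the A sphere from B and C: z² cancels, leaving linear equations in x and y:
-126.0 x + 56.4 y = -9554.91
-158.8 x − 209.4 y = -32264.67
Solving: x ≈ 108.105, y ≈ 72.099 km (keep extra digits for the depth step; rounded: 108.1, 72.1).
Then from the A sphere: z² = 99.43² − (x − 166.3)² − (y − 132.5)² with x = 108.105, y = 72.099, so z ≈ 53.398 ≈ 53.4 km.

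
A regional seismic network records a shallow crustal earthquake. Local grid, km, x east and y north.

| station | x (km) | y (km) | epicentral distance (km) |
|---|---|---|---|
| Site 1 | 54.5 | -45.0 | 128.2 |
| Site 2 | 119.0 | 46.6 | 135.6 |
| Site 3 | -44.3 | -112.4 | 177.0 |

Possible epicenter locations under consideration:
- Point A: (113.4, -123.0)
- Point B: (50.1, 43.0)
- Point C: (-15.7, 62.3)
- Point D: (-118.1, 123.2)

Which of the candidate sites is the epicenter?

For each candidate, compare |candidate − station| to the reported distance:
Point A: residuals Site 1 30.5, Site 2 34.1, Site 3 18.9 → max 34.1 km
Point B: residuals Site 1 40.1, Site 2 66.6, Site 3 4.8 → max 66.6 km
Point C: residuals Site 1 0.0, Site 2 0.0, Site 3 0.0 → max 0.0 km
Point D: residuals Site 1 112.8, Site 2 113.6, Site 3 69.9 → max 113.6 km
Only Point C has all residuals ≈ 0.

Point C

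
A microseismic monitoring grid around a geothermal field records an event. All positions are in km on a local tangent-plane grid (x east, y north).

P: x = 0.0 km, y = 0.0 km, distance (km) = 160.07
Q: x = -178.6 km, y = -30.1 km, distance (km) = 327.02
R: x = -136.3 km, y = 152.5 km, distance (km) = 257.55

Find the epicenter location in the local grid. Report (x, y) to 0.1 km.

Circle about each station: x² + y² = 160.07²; (x + 178.6)² + (y + 30.1)² = 327.02²; (x + 136.3)² + (y − 152.5)² = 257.55².
Subtracting the P equation from the Q and R equations removes the quadratic terms:
-357.2 x − 60.2 y = -48515.71
-272.6 x + 305.0 y = 1124.34
Solving the 2×2 system: x ≈ 117.5, y ≈ 108.7 km.

(117.5, 108.7)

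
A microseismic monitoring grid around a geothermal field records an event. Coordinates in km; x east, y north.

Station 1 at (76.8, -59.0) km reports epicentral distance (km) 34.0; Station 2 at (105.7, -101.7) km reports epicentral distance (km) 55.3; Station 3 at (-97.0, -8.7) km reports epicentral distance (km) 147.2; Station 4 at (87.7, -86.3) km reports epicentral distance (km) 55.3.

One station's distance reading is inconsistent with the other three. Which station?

Station 2

Solve using three stations at a time. Using Station 1, Station 3, Station 4 (subtract circle equations pairwise → linear system) gives (x, y) ≈ (43.3, -53.4).
Distances from that point to each station vs reported:
  Station 1: calculated 34.0 vs reported 34.0 → residual 0.0 km
  Station 2: calculated 79.0 vs reported 55.3 → residual 23.7 km
  Station 3: calculated 147.2 vs reported 147.2 → residual 0.0 km
  Station 4: calculated 55.3 vs reported 55.3 → residual 0.0 km
Station 1, Station 3, Station 4 are mutually consistent (residuals ≈ 0); Station 2 is off by 23.7 km.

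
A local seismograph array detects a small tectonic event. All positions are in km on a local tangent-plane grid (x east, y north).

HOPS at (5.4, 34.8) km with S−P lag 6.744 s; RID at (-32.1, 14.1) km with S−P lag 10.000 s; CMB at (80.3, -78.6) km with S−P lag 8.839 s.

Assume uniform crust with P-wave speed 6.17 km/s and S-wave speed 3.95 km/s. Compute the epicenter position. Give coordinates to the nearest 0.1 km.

77.6 km east, 18.4 km north

Distance from S−P lag: d = Δt · v_P v_S / (v_P − v_S) = Δt · (6.17·3.95)/(6.17−3.95) ≈ 10.9782·Δt.
So d_HOPS = 74.04, d_RID = 109.78, d_CMB = 97.04 km.
Circle about each station: (x − 5.4)² + (y − 34.8)² = 74.04²; (x + 32.1)² + (y − 14.1)² = 109.78²; (x − 80.3)² + (y + 78.6)² = 97.04².
Subtracting the HOPS equation from the RID and CMB equations removes the quadratic terms:
-75.0 x − 41.4 y = -6580.71
149.8 x − 226.8 y = 7451.01
Solving the 2×2 system: x ≈ 77.6, y ≈ 18.4 km.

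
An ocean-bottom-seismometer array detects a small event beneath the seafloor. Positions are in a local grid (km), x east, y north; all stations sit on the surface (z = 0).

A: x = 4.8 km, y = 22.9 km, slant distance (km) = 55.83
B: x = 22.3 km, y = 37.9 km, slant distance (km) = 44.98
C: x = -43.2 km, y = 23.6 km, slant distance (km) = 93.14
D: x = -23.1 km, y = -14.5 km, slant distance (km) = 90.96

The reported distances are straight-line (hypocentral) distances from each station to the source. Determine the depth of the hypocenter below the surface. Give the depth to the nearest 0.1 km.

z ≈ 41.8 km

Each station gives a sphere (x−x_i)² + (y−y_i)² + z² = d_i² (stations at z=0).
Subtracting the A sphere from B and C: z² cancels, leaving linear equations in x and y:
35.0 x + 30.0 y = 2480.04
-96.0 x + 1.4 y = -3682.32
Solving: x ≈ 38.901, y ≈ 37.283 km (keep extra digits for the depth step; rounded: 38.9, 37.3).
Then from the A sphere: z² = 55.83² − (x − 4.8)² − (y − 22.9)² with x = 38.901, y = 37.283, so z ≈ 41.800 ≈ 41.8 km.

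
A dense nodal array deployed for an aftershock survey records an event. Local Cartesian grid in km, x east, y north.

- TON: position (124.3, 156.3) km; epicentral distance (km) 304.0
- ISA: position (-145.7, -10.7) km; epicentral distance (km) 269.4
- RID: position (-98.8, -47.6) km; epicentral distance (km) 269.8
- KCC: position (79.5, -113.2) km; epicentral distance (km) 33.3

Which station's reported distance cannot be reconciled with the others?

Solve using three stations at a time. Using TON, ISA, KCC (subtract circle equations pairwise → linear system) gives (x, y) ≈ (87.6, -145.5).
Distances from that point to each station vs reported:
  TON: calculated 304.0 vs reported 304.0 → residual 0.0 km
  ISA: calculated 269.4 vs reported 269.4 → residual 0.0 km
  RID: calculated 210.5 vs reported 269.8 → residual 59.3 km
  KCC: calculated 33.3 vs reported 33.3 → residual 0.0 km
TON, ISA, KCC are mutually consistent (residuals ≈ 0); RID is off by 59.3 km.

RID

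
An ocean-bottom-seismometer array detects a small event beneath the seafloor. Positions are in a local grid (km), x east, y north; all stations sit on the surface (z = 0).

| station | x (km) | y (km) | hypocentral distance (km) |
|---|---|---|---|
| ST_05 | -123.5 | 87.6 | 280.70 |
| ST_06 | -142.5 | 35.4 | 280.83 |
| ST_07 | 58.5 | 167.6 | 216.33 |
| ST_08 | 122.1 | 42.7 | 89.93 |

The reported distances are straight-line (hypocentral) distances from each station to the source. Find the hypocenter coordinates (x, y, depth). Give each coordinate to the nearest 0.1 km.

Each station gives a sphere (x−x_i)² + (y−y_i)² + z² = d_i² (stations at z=0).
Subtracting the ST_05 sphere from ST_06 and ST_07: z² cancels, leaving linear equations in x and y:
-38.0 x − 104.4 y = -1439.60
364.0 x + 160.0 y = 40579.82
Solving: x ≈ 125.501, y ≈ -31.891 km (keep extra digits for the depth step; rounded: 125.5, -31.9).
Then from the ST_05 sphere: z² = 280.70² − (x + 123.5)² − (y − 87.6)² with x = 125.501, y = -31.891, so z ≈ 50.129 ≈ 50.1 km.

(125.5, -31.9, 50.1)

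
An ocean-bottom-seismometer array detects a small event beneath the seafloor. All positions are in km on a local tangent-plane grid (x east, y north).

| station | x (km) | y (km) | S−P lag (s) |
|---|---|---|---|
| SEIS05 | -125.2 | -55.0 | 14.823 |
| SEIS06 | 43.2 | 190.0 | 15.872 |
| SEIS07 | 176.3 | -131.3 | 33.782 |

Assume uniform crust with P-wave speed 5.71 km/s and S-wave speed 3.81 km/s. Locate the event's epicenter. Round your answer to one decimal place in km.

Distance from S−P lag: d = Δt · v_P v_S / (v_P − v_S) = Δt · (5.71·3.81)/(5.71−3.81) ≈ 11.4501·Δt.
So d_SEIS05 = 169.72, d_SEIS06 = 181.74, d_SEIS07 = 386.81 km.
Circle about each station: (x + 125.2)² + (y + 55.0)² = 169.72²; (x − 43.2)² + (y − 190.0)² = 181.74²; (x − 176.3)² + (y + 131.3)² = 386.81².
Subtracting pairs of circle equations eliminates x²+y² and gives linear equations (the radical axes):
336.8 x + 490.0 y = 15041.65
603.0 x − 152.6 y = -91195.76
Solving the 2×2 system: x ≈ -122.2, y ≈ 114.7 km.
Check against SEIS05 (with the unrounded x, y): √((x + 125.2)²+(y + 55.0)²) = 169.72 ≈ 169.72 km. ✓

x ≈ -122.2 km, y ≈ 114.7 km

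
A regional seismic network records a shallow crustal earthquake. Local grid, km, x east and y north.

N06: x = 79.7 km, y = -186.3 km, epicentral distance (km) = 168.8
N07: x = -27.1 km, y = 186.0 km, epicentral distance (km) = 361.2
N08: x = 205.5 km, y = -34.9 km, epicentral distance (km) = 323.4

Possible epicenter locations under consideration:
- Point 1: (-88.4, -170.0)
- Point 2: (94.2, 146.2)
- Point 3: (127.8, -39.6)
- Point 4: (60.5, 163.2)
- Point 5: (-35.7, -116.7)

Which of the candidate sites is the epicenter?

Point 1

For each candidate, compare |candidate − station| to the reported distance:
Point 1: residuals N06 0.1, N07 0.0, N08 0.1 → max 0.1 km
Point 2: residuals N06 164.0, N07 233.5, N08 110.8 → max 233.5 km
Point 3: residuals N06 14.4, N07 87.5, N08 245.6 → max 245.6 km
Point 4: residuals N06 181.2, N07 270.7, N08 77.9 → max 270.7 km
Point 5: residuals N06 34.0, N07 58.4, N08 68.7 → max 68.7 km
Only Point 1 has all residuals ≈ 0.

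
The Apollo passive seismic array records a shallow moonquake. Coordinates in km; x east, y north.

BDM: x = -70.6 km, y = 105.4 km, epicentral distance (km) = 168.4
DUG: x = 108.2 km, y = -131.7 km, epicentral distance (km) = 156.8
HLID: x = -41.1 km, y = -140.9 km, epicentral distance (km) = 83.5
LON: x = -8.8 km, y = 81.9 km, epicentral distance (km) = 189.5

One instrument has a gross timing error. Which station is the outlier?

Solve using three stations at a time. Using BDM, DUG, HLID (subtract circle equations pairwise → linear system) gives (x, y) ≈ (-30.3, -58.1).
Distances from that point to each station vs reported:
  BDM: calculated 168.4 vs reported 168.4 → residual 0.0 km
  DUG: calculated 156.8 vs reported 156.8 → residual 0.0 km
  HLID: calculated 83.5 vs reported 83.5 → residual 0.0 km
  LON: calculated 141.6 vs reported 189.5 → residual 47.9 km
BDM, DUG, HLID are mutually consistent (residuals ≈ 0); LON is off by 47.9 km.

LON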